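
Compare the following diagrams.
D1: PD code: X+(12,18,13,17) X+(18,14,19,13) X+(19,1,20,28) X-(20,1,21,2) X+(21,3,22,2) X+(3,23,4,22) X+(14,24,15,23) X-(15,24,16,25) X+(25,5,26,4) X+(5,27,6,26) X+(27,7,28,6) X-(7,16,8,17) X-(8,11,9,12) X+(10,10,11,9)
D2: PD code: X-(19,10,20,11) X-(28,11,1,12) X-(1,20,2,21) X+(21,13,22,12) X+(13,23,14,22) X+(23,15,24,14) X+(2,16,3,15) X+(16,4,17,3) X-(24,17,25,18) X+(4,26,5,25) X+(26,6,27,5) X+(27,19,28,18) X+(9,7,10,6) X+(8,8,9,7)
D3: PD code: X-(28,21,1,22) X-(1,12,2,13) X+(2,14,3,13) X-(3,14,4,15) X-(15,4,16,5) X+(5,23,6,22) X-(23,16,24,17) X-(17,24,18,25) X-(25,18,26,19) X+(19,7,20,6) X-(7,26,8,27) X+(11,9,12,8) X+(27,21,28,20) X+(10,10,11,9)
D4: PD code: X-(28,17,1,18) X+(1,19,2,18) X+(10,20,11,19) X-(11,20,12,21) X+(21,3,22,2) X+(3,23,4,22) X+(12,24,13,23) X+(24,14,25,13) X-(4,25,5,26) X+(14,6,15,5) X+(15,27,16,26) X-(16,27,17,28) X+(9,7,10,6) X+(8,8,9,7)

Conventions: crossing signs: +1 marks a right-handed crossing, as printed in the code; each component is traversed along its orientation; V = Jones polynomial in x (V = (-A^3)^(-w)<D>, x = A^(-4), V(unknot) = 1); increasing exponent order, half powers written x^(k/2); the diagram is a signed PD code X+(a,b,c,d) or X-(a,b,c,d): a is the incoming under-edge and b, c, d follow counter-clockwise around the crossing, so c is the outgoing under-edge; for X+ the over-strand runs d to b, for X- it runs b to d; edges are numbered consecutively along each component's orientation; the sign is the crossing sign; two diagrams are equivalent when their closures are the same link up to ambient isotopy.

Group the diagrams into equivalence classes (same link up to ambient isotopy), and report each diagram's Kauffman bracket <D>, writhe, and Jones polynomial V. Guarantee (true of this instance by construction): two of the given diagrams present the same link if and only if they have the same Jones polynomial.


equivalence classes: {D1} | {D2, D4} | {D3}
D1 (bracket -A^-10 + A^-6 - A^-2 + A^2 + A^10; 14 crossings at w = +6): V = x^2 + x^4 - x^5 + x^6 - x^7
D2 (bracket -A^-6 + A^-2 - A^2 + 2A^6 - A^10 + A^14; 14 crossings at w = +6): V = x - x^2 + 2x^3 - x^4 + x^5 - x^6
V(D3) = x^-8 - 2x^-7 + 3x^-6 - 4x^-5 + 3x^-4 - 3x^-3 + 3x^-2 - x^-1 + 1  [14 crossings, <D> = A^-6 - A^-2 + 3A^2 - 3A^6 + 3A^10 - 4A^14 + 3A^18 - 2A^22 + A^26, w = -2]
V(D4) = x - x^2 + 2x^3 - x^4 + x^5 - x^6  [14 crossings, <D> = -A^-6 + A^-2 - A^2 + 2A^6 - A^10 + A^14, w = +6]
key observation: 3 classes among 4 diagrams; unequal V(x) rules out equality


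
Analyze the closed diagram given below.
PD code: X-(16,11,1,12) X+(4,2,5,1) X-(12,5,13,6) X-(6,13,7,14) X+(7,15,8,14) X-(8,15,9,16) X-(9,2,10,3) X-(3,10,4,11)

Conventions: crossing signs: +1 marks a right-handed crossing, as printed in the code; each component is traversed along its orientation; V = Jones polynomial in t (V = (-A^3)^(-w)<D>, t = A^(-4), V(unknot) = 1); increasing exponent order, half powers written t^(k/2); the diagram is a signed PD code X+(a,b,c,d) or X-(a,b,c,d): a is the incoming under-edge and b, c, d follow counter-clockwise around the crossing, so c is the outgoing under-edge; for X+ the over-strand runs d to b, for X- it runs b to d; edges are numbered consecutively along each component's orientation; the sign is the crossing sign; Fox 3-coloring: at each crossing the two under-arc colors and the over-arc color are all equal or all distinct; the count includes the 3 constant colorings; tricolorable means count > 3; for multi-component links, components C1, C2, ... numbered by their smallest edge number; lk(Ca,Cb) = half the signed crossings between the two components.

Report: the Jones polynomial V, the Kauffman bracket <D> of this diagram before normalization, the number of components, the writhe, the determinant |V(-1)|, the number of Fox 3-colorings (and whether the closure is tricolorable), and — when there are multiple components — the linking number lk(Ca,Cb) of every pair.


V(t) = -t^-6 + t^-5 - t^-4 + 2t^-3 - t^-2 + t^-1
bracket: A^-8 - A^-4 + 2 - A^4 + A^8 - A^12, w = -4
1 component, writhe -4, over 8 crossings
det 7, colorings 3 of 3^8 — not tricolorable
observation: the span of V is 5, forcing >= 5 crossings in any diagram


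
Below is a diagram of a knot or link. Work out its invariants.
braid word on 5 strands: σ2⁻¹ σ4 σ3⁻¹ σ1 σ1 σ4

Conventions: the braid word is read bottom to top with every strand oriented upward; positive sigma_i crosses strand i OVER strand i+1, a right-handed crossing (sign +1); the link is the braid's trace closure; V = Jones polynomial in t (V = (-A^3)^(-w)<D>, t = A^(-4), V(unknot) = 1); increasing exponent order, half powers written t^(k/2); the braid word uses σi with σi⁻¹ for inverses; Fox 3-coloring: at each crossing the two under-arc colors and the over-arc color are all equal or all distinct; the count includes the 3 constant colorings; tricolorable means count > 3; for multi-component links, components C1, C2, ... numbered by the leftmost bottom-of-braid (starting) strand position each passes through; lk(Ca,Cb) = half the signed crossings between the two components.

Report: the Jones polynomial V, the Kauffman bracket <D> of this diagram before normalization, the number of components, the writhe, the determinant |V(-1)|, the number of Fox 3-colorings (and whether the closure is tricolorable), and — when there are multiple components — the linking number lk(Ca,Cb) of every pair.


V(t) = t + 2t^3 + t^5
bracket: A^-14 + 2A^-6 + A^2, w = +2
3 components, writhe +2, over 6 crossings
lk(C1,C2) = +1
linking number lk(C1,C3) = 0
lk(C2,C3): +1
det 4, colorings 3 of 3^6 — not tricolorable
observation: the 3 component pairs carry total linking +2


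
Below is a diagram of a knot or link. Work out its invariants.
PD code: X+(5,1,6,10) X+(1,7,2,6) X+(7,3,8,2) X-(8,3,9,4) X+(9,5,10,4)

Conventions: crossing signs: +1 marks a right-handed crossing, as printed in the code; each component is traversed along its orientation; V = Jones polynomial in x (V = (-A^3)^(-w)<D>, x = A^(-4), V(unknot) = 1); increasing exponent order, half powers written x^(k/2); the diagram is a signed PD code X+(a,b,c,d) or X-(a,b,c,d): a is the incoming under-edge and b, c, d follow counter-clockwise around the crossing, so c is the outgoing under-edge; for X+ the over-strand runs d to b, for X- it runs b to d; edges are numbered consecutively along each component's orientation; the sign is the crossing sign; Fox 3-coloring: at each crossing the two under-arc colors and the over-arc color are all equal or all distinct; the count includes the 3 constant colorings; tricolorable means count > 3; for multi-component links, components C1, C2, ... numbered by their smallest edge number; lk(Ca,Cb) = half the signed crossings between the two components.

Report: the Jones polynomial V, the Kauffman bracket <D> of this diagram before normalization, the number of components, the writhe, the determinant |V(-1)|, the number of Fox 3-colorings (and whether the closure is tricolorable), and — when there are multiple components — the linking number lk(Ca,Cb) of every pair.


V = x + x^3 - x^4
<D> = A^-7 - A^-3 - A^5 (w = +3)
1 component over 5 crossings, w = +3
9 Fox colorings among 3^5, |V(-1)| = 3: tricolorable
why: V spans 3 powers of x: at least 3 crossings in any diagram


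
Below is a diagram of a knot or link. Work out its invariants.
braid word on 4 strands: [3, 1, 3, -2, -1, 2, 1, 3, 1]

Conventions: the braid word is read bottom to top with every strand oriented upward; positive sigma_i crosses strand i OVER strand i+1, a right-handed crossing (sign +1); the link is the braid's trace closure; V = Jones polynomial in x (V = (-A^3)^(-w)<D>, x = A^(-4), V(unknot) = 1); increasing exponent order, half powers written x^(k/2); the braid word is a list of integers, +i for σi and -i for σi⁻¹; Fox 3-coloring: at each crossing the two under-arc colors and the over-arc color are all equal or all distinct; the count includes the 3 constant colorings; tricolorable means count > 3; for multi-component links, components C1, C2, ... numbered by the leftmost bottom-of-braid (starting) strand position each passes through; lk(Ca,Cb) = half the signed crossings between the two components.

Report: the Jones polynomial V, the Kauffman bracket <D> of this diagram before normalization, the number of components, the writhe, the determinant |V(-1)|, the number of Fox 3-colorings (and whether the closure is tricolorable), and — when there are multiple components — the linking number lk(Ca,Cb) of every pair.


Jones polynomial: V(x) = x^2 + 2x^4 - 2x^5 + x^6 - 2x^7 + x^8
<D> = -A^-17 + 2A^-13 - A^-9 + 2A^-5 - 2A^-1 - A^7; writhe +5
components 1, writhe +5 (9 crossings)
3-colorings: 27 of 3^9, det 9 — tricolorable
note: w = +5 shifts under R1 moves; the (-A^3)^(-5) factor cancels that in V


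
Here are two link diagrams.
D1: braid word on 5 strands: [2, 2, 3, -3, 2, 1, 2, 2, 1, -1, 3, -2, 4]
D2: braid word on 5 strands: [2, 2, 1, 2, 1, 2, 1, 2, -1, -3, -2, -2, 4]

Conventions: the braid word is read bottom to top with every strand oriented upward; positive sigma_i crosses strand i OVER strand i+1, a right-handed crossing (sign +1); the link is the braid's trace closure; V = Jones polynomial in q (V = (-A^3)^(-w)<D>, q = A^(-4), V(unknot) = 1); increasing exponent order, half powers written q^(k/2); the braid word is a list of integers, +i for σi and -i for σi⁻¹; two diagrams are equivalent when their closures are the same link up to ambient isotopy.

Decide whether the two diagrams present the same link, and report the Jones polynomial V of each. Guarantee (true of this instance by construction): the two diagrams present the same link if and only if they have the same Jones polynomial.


equivalent: yes
D1 (bracket A^-1 - A^3 + A^7 + A^15; 13 crossings at w = +7): V = -q^(3/2) - q^(7/2) + q^(9/2) - q^(11/2)
D2 (bracket A^-7 - A^-3 + A + A^9; 13 crossings at w = +5): V = -q^(3/2) - q^(7/2) + q^(9/2) - q^(11/2)
key observation: D2 (13 crossings) and D1 (13) are Markov-related braid presentations


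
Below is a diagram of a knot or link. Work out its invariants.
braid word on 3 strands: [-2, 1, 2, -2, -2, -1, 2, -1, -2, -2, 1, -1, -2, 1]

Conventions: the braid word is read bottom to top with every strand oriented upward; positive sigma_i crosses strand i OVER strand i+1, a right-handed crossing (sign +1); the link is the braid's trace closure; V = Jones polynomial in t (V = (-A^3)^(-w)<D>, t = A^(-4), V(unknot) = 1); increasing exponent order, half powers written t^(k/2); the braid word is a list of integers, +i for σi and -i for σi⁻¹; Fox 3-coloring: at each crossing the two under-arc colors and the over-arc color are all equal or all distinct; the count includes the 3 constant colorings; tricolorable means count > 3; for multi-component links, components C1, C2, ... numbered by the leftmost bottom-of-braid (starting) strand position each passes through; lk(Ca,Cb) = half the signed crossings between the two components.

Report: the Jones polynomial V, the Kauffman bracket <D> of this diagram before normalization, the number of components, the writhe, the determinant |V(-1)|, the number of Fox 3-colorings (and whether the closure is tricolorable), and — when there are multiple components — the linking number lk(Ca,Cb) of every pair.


V = -t^-8 + 2t^-7 - 3t^-6 + 4t^-5 - 5t^-4 + 5t^-3 - 3t^-2 + 3t^-1 - 1
<D> = -A^-12 + 3A^-8 - 3A^-4 + 5 - 5A^4 + 4A^8 - 3A^12 + 2A^16 - A^20 (w = -4)
1 component over 14 crossings, w = -4
9 Fox colorings among 3^14, |V(-1)| = 27: tricolorable
why: w = -4 (over 14 crossings) is diagram-only; (-A^3)^(4) removes it from V


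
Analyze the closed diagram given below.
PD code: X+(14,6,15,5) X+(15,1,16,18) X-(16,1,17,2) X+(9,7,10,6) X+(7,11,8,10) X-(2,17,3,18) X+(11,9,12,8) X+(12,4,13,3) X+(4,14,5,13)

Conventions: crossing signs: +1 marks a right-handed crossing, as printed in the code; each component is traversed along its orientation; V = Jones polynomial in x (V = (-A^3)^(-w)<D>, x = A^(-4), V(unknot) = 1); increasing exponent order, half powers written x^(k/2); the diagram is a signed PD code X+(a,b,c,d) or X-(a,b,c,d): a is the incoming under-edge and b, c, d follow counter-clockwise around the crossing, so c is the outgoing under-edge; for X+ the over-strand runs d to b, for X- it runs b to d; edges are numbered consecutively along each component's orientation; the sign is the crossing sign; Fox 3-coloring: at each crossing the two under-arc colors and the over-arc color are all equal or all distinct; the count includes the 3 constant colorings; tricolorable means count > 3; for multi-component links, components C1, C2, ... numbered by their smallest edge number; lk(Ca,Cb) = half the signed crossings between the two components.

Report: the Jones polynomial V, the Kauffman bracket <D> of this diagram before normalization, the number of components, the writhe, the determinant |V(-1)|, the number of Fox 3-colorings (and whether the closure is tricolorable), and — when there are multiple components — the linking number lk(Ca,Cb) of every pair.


V = x^2 + 2x^4 - 2x^5 + x^6 - 2x^7 + x^8
<D> = -A^-17 + 2A^-13 - A^-9 + 2A^-5 - 2A^-1 - A^7 (w = +5)
1 component over 9 crossings, w = +5
27 Fox colorings among 3^9, |V(-1)| = 9: tricolorable
why: |V(-1)| = 9: so tricolorable, since 3 divides 9


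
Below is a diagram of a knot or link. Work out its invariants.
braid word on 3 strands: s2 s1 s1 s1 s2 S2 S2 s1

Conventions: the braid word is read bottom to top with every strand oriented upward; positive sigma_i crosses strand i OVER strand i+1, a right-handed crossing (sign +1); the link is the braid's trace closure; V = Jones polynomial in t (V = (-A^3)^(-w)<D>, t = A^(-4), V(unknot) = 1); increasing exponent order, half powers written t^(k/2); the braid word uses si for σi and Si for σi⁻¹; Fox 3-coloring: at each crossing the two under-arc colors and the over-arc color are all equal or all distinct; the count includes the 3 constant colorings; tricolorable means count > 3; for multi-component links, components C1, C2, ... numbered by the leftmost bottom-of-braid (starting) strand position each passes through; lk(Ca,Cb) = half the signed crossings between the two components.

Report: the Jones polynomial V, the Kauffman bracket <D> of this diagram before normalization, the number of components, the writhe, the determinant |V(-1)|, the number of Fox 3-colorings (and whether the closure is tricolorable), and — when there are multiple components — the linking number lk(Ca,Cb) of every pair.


Jones polynomial: V(t) = t + t^3 - t^4
<D> = -A^-4 + 1 + A^8; writhe +4
components 1, writhe +4 (8 crossings)
3-colorings: 9 of 3^8, det 3 — tricolorable
note: V spans 3 powers of t: at least 3 crossings in any diagram


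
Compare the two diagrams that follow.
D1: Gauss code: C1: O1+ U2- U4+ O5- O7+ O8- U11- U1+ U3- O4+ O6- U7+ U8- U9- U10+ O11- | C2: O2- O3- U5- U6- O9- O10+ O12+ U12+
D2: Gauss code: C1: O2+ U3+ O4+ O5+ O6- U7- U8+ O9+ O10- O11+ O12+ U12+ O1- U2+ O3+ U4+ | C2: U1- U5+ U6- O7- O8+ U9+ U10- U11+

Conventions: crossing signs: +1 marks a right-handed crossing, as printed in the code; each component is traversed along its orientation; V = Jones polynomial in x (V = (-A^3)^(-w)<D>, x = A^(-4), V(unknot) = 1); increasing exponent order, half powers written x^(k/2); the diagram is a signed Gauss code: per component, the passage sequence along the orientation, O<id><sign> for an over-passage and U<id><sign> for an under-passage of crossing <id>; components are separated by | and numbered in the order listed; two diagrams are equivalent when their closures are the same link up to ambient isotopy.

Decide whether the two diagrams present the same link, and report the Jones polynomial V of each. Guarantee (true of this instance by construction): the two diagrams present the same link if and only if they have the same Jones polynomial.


same link: no
V(D1) = -x^(-9/2) - x^(-5/2) + x^(-3/2) - x^(-1/2)  [12 crossings, <D> = -A^-4 + 1 - A^4 - A^12, w = -2]
V(D2) = -x^(1/2) - x^(3/2) - x^(5/2) + x^(9/2)  (w +4, c 12, <D> = A^-6 - A^2 - A^6 - A^10)
note: comparing 2 Jones polynomials yields 2 groups


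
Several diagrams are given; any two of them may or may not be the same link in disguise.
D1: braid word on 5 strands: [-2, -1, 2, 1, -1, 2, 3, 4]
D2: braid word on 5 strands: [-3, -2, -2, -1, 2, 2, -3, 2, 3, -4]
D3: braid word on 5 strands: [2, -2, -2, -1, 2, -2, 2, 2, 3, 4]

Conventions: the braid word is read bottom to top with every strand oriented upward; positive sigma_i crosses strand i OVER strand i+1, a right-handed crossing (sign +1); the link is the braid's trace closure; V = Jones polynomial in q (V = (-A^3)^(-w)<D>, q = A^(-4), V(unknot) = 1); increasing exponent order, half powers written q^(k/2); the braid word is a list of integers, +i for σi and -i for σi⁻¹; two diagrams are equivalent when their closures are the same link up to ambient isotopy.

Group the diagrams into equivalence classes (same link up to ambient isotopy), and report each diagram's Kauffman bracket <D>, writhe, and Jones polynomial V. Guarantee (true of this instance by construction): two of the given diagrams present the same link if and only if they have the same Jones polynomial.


equivalence classes: {D1, D2, D3}
D1 (bracket A^6; 8 crossings at w = +2): V = 1
V(D2) = 1  [10 crossings, <D> = A^-6, w = -2]
V(D3) = 1  (w +2, c 10, <D> = A^6)
observation: all 3 diagrams share one V(q), hence one class


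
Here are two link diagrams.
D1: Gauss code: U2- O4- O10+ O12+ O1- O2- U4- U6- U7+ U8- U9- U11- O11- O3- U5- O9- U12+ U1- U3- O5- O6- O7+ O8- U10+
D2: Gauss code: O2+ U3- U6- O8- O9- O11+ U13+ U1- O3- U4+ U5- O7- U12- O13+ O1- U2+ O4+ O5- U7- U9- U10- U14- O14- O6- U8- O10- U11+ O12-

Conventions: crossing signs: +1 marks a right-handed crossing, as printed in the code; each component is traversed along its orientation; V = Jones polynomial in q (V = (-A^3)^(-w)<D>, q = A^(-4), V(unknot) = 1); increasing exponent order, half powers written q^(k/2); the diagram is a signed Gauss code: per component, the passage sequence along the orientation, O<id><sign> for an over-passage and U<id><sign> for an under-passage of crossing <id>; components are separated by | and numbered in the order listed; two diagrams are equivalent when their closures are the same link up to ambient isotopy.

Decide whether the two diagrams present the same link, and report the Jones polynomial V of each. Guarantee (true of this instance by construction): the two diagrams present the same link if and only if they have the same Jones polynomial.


same link: yes
V(D1) = -q^-4 + q^-3 + q^-1  [12 crossings, <D> = A^-14 + A^-6 - A^-2, w = -6]
D2 (bracket A^-14 + A^-6 - A^-2; 14 crossings at w = -6): V = -q^-4 + q^-3 + q^-1
note: from 12 to 14 crossings by R-moves: one link, two diagrams


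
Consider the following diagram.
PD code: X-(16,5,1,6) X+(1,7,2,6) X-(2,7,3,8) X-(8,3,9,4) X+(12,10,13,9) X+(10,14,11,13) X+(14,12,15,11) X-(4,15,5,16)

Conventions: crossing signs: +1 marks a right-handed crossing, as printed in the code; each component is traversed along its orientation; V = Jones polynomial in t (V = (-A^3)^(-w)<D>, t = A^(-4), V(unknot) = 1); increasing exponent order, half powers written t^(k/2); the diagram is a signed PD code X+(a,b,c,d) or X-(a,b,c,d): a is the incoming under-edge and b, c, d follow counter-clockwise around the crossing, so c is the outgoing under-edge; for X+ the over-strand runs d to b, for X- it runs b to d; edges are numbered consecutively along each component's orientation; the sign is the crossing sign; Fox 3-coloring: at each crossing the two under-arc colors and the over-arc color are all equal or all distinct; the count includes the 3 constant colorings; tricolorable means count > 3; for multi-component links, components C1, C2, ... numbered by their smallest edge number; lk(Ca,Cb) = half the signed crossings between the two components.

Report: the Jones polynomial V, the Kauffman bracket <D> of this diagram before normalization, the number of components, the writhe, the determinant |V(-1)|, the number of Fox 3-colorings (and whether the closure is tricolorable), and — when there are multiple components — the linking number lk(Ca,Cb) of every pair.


V(t) = -t^-3 + t^-2 - t^-1 + 3 - t + t^2 - t^3
bracket: -A^-12 + A^-8 - A^-4 + 3 - A^4 + A^8 - A^12, w = 0
1 component, writhe 0, over 8 crossings
det 9, colorings 27 of 3^8 — tricolorable
observation: w = 0 (over 8 crossings) is diagram-only; (-A^3)^(0) removes it from V


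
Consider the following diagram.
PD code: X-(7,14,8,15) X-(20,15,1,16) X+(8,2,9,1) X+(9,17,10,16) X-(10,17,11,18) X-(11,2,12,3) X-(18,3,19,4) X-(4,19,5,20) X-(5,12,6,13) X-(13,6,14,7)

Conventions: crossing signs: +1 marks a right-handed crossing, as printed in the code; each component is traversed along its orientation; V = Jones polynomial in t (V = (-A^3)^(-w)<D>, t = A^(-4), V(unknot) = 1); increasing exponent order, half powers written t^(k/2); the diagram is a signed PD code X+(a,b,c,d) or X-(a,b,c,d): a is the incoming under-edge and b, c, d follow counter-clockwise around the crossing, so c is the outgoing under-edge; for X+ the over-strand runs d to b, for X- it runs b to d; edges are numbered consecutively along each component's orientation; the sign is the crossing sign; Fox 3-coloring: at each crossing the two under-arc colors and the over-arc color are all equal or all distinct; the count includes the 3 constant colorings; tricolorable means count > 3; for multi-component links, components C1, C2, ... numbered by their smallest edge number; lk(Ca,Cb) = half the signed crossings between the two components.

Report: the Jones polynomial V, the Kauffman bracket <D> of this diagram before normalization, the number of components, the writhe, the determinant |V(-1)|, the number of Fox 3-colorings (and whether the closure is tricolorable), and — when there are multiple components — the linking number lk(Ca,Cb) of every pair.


Jones polynomial: V(t) = t^-8 - 2t^-7 + t^-6 - 2t^-5 + 2t^-4 + t^-2
<D> = A^-10 + 2A^-2 - 2A^2 + A^6 - 2A^10 + A^14; writhe -6
components 1, writhe -6 (10 crossings)
3-colorings: 27 of 3^10, det 9 — tricolorable
note: w = -6 (over 10 crossings) is diagram-only; (-A^3)^(6) removes it from V


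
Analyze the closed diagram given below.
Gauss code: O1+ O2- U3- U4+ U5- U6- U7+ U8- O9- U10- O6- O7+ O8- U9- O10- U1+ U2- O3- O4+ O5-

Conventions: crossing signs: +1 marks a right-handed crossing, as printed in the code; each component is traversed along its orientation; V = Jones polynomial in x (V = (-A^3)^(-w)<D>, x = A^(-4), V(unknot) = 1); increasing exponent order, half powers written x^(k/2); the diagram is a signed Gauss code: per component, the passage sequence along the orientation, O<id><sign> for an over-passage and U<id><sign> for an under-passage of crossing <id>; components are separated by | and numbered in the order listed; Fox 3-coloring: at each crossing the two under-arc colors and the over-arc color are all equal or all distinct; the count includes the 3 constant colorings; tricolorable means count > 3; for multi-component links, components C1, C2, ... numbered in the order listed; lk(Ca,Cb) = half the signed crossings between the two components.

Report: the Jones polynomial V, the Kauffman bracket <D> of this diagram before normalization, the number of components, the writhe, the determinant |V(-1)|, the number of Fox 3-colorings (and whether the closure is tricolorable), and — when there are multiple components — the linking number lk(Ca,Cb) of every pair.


V(x) = -x^-4 + x^-3 + x^-1
bracket: A^-8 + 1 - A^4, w = -4
1 component, writhe -4, over 10 crossings
det 3, colorings 9 of 3^10 — tricolorable
observation: w = -4 shifts under R1 moves; the (-A^3)^(4) factor cancels that in V


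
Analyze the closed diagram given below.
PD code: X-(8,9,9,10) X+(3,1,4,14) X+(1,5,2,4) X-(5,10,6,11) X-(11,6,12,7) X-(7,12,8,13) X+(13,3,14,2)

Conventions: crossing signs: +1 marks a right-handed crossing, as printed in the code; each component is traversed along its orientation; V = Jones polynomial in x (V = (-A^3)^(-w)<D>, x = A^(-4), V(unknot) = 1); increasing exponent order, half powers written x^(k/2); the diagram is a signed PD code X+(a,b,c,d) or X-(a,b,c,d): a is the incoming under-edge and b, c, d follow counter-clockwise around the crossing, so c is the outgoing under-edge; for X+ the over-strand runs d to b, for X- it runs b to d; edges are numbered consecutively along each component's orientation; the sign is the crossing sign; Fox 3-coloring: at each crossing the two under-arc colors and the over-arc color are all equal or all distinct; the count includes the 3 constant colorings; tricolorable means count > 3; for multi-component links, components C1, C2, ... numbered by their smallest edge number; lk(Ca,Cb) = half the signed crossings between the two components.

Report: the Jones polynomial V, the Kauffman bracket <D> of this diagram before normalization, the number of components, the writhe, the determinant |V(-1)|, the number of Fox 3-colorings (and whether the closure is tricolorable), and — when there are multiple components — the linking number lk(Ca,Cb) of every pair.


V(x) = -x^-3 + x^-2 - x^-1 + 3 - x + x^2 - x^3
bracket: A^-15 - A^-11 + A^-7 - 3A^-3 + A - A^5 + A^9, w = -1
1 component, writhe -1, over 7 crossings
det 9, colorings 27 of 3^7 — tricolorable
observation: det 9 = |V(-1)|; divisible by 3, so tricolorable


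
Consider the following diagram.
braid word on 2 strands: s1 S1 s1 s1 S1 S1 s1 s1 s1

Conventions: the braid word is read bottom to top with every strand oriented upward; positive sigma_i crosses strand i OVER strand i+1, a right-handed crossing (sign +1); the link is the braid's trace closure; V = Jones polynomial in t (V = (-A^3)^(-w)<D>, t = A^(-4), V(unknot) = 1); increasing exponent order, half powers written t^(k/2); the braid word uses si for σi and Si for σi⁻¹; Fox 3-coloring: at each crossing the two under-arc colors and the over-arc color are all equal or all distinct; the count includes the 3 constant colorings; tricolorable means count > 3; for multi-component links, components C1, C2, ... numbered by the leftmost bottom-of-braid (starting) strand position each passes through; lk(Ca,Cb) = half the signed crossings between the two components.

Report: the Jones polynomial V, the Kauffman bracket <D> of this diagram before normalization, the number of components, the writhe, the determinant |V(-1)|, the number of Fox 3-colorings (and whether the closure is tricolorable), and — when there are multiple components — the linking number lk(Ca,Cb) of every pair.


V = t + t^3 - t^4
<D> = A^-7 - A^-3 - A^5 (w = +3)
1 component over 9 crossings, w = +3
9 Fox colorings among 3^9, |V(-1)| = 3: tricolorable
why: V spans 3 powers of t: at least 3 crossings in any diagram


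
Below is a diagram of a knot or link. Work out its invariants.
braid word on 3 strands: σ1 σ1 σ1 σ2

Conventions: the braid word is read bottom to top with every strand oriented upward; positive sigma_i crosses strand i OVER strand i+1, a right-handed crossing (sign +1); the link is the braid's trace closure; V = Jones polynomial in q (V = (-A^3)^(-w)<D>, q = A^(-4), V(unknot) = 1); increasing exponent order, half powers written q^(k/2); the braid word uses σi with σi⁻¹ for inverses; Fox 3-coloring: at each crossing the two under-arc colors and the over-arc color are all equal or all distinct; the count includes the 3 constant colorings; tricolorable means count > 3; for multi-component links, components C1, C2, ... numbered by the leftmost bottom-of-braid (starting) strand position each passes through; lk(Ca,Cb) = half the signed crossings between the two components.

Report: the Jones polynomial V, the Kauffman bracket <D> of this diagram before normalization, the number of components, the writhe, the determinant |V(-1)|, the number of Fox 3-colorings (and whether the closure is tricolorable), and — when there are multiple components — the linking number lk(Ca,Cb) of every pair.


V = q + q^3 - q^4
<D> = -A^-4 + 1 + A^8 (w = +4)
1 component over 4 crossings, w = +4
9 Fox colorings among 3^4, |V(-1)| = 3: tricolorable
why: w = +4 (over 4 crossings) is diagram-only; (-A^3)^(-4) removes it from V


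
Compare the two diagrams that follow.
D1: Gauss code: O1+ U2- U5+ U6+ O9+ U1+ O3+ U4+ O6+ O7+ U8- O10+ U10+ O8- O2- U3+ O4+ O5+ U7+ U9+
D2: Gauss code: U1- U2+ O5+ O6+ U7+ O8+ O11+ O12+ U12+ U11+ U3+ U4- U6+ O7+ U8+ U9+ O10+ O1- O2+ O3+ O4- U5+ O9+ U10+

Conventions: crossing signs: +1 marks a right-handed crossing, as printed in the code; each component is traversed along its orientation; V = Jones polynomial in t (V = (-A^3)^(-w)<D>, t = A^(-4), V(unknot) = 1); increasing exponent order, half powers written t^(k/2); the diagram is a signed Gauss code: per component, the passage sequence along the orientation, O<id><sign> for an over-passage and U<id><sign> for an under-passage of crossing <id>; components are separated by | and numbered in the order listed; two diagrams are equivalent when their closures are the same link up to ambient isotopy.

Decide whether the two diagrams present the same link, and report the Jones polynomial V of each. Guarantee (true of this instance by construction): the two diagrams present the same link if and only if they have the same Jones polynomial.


equivalent: yes
V(D1) = t^2 + 2t^4 - 2t^5 + t^6 - 2t^7 + t^8  (w +6, c 10, <D> = A^-14 - 2A^-10 + A^-6 - 2A^-2 + 2A^2 + A^10)
D2 (bracket A^-8 - 2A^-4 + 1 - 2A^4 + 2A^8 + A^16; 12 crossings at w = +8): V = t^2 + 2t^4 - 2t^5 + t^6 - 2t^7 + t^8
why: one V(t) for all 2 diagrams — one class (guaranteed)


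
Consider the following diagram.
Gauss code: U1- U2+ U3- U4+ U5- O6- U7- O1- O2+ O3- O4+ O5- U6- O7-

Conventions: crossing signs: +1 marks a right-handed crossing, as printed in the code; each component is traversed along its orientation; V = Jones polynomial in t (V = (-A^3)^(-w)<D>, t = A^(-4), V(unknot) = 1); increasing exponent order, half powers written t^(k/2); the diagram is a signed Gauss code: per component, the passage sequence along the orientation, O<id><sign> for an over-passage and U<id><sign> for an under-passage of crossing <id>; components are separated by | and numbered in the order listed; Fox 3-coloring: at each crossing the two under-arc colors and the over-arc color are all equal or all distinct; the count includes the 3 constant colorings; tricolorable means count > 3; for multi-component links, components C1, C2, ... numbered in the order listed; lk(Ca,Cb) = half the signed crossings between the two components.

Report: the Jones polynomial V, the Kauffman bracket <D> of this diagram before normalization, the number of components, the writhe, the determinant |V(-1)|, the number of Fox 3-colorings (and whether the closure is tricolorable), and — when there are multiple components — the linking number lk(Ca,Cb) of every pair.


V = -t^-4 + t^-3 + t^-1
<D> = -A^-5 - A^3 + A^7 (w = -3)
1 component over 7 crossings, w = -3
9 Fox colorings among 3^7, |V(-1)| = 3: tricolorable
why: w = -3 shifts under R1 moves; the (-A^3)^(3) factor cancels that in V


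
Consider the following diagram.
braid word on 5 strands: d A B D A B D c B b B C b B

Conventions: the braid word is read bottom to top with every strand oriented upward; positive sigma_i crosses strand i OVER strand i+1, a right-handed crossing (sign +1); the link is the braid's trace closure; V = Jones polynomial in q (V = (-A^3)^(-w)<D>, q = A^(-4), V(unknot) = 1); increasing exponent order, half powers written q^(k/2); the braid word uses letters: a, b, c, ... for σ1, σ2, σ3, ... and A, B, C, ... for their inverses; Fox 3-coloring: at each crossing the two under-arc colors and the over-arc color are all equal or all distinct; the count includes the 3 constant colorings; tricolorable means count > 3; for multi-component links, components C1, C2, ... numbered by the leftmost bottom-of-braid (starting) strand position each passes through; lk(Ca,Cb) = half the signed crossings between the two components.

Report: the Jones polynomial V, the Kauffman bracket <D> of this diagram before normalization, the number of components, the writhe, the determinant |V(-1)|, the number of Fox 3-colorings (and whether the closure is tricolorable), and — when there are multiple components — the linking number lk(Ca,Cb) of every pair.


V(q) = -q^-4 + q^-3 + q^-1
bracket: A^-14 + A^-6 - A^-2, w = -6
1 component, writhe -6, over 14 crossings
det 3, colorings 9 of 3^14 — tricolorable
observation: det 3 = |V(-1)|; divisible by 3, so tricolorable


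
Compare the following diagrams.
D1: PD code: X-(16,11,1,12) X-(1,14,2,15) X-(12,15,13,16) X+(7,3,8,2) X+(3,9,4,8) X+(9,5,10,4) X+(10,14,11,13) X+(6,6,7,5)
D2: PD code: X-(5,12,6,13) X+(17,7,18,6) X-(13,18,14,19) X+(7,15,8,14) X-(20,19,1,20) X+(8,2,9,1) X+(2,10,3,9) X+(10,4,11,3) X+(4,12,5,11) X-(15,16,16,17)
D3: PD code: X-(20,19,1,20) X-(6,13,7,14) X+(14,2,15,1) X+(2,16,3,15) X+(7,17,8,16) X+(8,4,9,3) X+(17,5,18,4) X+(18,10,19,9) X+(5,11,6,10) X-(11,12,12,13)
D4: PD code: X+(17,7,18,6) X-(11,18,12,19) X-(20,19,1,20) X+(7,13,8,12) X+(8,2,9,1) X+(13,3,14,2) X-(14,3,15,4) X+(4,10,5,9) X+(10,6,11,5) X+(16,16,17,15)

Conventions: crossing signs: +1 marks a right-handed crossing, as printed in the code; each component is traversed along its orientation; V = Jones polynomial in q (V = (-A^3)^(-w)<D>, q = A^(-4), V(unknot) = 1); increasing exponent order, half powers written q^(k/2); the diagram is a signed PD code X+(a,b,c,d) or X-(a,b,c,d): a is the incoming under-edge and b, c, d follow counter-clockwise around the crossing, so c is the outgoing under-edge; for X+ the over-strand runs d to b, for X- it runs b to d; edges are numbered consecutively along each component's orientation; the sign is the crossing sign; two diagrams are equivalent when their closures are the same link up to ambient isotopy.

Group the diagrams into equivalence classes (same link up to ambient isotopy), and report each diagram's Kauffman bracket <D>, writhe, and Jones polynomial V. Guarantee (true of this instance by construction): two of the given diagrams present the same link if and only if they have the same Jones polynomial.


equivalence classes: {D1} | {D2, D4} | {D3}
D1 (bracket -A^-10 + A^-6 + A^2; 8 crossings at w = +2): V = q + q^3 - q^4
V(D2) = q - q^2 + 2q^3 - q^4 + q^5 - q^6  (w +2, c 10, <D> = -A^-18 + A^-14 - A^-10 + 2A^-6 - A^-2 + A^2)
V(D3) = q^2 + q^4 - q^5 + q^6 - q^7  [10 crossings, <D> = -A^-16 + A^-12 - A^-8 + A^-4 + A^4, w = +4]
V(D4) = q - q^2 + 2q^3 - q^4 + q^5 - q^6  [10 crossings, <D> = -A^-12 + A^-8 - A^-4 + 2 - A^4 + A^8, w = +4]
key observation: V(q) takes 3 values over 4 diagrams, fixing the grouping


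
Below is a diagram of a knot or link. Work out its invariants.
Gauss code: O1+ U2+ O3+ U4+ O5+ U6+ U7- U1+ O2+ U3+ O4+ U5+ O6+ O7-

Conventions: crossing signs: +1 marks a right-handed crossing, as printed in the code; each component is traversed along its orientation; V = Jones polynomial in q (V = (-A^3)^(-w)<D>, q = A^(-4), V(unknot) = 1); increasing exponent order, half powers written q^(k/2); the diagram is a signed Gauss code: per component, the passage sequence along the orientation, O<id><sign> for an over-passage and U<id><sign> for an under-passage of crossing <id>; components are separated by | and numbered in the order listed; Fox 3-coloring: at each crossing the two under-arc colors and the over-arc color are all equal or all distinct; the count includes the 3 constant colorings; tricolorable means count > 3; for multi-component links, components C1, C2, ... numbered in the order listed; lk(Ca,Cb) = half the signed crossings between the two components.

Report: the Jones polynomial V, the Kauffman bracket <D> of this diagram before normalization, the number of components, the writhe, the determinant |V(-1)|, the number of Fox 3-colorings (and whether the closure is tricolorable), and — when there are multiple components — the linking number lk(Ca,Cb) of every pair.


V = q^2 + q^4 - q^5 + q^6 - q^7
<D> = A^-13 - A^-9 + A^-5 - A^-1 - A^7 (w = +5)
1 component over 7 crossings, w = +5
3 Fox colorings among 3^7, |V(-1)| = 5: not tricolorable
why: the span of V is 5, forcing >= 5 crossings in any diagram


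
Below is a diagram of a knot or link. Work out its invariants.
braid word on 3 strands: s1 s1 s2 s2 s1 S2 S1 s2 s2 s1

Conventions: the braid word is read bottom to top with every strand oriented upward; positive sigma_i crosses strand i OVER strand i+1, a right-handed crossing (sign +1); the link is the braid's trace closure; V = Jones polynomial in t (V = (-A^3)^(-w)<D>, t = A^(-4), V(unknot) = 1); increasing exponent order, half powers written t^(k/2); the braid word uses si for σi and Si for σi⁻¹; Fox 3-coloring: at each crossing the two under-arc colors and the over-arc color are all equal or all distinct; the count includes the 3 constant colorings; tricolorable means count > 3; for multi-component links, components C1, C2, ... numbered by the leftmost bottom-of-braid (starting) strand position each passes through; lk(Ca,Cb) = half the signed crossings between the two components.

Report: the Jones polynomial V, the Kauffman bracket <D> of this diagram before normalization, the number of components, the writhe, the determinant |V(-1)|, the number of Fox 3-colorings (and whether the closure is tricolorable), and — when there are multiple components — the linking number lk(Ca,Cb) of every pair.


V(t) = t^2 - t^3 + 3t^4 - 3t^5 + 3t^6 - 3t^7 + 2t^8 - t^9
bracket: -A^-18 + 2A^-14 - 3A^-10 + 3A^-6 - 3A^-2 + 3A^2 - A^6 + A^10, w = +6
1 component, writhe +6, over 10 crossings
det 17, colorings 3 of 3^10 — not tricolorable
observation: w = +6 shifts under R1 moves; the (-A^3)^(-6) factor cancels that in V


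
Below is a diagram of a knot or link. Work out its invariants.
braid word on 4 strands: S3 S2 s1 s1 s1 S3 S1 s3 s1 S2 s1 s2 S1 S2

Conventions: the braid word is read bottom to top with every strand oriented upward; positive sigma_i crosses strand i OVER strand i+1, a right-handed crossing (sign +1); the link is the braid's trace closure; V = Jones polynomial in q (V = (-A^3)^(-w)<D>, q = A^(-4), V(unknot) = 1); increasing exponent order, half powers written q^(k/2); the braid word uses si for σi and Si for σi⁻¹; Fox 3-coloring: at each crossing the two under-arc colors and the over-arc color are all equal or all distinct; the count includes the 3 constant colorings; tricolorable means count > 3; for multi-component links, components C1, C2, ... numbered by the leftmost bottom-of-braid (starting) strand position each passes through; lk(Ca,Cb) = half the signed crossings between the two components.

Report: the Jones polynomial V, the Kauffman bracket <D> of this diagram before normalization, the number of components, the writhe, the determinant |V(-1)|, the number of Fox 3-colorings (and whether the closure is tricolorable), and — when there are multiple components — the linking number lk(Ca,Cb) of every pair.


V = q^(-5/2) - 2q^(-3/2) + 2q^(-1/2) - 4q^(1/2) + 3q^(3/2) - 3q^(5/2) + 2q^(7/2) - q^(9/2)
<D> = -A^-18 + 2A^-14 - 3A^-10 + 3A^-6 - 4A^-2 + 2A^2 - 2A^6 + A^10 (w = 0)
2 components over 14 crossings, w = 0
lk(C1,C2): +1
9 Fox colorings among 3^14, |V(-1)| = 18: tricolorable
why: w = 0 shifts under R1 moves; the (-A^3)^(0) factor cancels that in V


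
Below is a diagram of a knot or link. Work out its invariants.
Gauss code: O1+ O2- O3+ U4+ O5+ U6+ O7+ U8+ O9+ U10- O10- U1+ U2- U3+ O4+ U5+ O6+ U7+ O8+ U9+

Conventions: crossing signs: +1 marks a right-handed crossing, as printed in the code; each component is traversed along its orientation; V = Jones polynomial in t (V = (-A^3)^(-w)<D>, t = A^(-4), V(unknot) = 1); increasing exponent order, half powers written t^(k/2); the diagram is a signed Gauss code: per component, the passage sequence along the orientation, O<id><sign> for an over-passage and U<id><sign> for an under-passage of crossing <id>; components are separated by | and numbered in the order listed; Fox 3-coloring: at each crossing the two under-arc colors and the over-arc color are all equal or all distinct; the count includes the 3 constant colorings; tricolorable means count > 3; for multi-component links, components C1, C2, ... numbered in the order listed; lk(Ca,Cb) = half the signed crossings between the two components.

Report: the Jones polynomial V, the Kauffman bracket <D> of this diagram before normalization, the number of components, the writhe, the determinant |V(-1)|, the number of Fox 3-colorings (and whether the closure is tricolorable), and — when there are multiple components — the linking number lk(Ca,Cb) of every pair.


V(t) = t^3 + t^5 - t^6 + t^7 - t^8 + t^9 - t^10
bracket: -A^-22 + A^-18 - A^-14 + A^-10 - A^-6 + A^-2 + A^6, w = +6
1 component, writhe +6, over 10 crossings
det 7, colorings 3 of 3^10 — not tricolorable
observation: V spans 7 powers of t: at least 7 crossings in any diagram
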